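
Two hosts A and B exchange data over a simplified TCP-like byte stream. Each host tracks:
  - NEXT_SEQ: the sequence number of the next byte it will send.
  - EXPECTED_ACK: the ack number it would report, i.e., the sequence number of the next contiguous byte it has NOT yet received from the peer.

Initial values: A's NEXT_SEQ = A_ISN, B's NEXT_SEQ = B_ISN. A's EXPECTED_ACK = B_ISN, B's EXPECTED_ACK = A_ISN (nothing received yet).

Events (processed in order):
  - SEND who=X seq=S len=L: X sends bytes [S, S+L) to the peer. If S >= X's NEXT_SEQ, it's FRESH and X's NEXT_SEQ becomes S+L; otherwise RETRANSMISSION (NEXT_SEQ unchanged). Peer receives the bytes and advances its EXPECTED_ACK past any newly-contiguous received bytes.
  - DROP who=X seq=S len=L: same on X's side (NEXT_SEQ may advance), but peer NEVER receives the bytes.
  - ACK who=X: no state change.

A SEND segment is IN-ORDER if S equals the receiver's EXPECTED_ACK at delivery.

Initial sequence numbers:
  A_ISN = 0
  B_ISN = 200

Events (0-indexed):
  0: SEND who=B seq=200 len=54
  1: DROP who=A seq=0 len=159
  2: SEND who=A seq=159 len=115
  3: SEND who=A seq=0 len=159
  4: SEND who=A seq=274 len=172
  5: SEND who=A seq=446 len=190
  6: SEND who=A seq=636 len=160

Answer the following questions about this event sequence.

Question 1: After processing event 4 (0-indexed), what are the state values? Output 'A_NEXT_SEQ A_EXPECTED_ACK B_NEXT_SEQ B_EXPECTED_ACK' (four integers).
After event 0: A_seq=0 A_ack=254 B_seq=254 B_ack=0
After event 1: A_seq=159 A_ack=254 B_seq=254 B_ack=0
After event 2: A_seq=274 A_ack=254 B_seq=254 B_ack=0
After event 3: A_seq=274 A_ack=254 B_seq=254 B_ack=274
After event 4: A_seq=446 A_ack=254 B_seq=254 B_ack=446

446 254 254 446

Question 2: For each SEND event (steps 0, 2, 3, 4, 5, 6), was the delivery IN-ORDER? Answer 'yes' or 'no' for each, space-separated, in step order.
Step 0: SEND seq=200 -> in-order
Step 2: SEND seq=159 -> out-of-order
Step 3: SEND seq=0 -> in-order
Step 4: SEND seq=274 -> in-order
Step 5: SEND seq=446 -> in-order
Step 6: SEND seq=636 -> in-order

Answer: yes no yes yes yes yes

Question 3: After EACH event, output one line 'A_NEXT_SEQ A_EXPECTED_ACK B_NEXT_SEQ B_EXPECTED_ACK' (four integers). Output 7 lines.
0 254 254 0
159 254 254 0
274 254 254 0
274 254 254 274
446 254 254 446
636 254 254 636
796 254 254 796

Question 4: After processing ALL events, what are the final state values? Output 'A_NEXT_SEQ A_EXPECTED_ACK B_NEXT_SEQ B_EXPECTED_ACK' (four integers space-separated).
Answer: 796 254 254 796

Derivation:
After event 0: A_seq=0 A_ack=254 B_seq=254 B_ack=0
After event 1: A_seq=159 A_ack=254 B_seq=254 B_ack=0
After event 2: A_seq=274 A_ack=254 B_seq=254 B_ack=0
After event 3: A_seq=274 A_ack=254 B_seq=254 B_ack=274
After event 4: A_seq=446 A_ack=254 B_seq=254 B_ack=446
After event 5: A_seq=636 A_ack=254 B_seq=254 B_ack=636
After event 6: A_seq=796 A_ack=254 B_seq=254 B_ack=796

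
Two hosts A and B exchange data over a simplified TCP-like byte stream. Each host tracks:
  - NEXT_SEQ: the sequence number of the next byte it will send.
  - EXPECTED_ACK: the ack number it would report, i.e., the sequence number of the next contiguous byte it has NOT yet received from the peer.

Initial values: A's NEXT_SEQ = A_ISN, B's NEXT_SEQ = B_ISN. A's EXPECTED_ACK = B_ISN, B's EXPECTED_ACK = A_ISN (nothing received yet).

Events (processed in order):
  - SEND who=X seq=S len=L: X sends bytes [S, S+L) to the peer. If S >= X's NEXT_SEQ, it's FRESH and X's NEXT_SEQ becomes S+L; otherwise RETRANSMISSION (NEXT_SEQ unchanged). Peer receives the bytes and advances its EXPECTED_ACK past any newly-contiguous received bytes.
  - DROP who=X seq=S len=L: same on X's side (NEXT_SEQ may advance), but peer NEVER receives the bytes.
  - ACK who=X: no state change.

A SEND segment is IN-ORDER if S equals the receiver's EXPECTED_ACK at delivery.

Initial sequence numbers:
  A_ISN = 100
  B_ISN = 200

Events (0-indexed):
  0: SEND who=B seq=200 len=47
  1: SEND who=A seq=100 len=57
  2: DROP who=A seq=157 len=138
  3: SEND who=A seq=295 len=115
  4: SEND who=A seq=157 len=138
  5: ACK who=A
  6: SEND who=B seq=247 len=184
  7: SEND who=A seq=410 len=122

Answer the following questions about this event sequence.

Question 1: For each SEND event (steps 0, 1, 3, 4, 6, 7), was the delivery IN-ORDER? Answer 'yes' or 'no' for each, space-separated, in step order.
Step 0: SEND seq=200 -> in-order
Step 1: SEND seq=100 -> in-order
Step 3: SEND seq=295 -> out-of-order
Step 4: SEND seq=157 -> in-order
Step 6: SEND seq=247 -> in-order
Step 7: SEND seq=410 -> in-order

Answer: yes yes no yes yes yes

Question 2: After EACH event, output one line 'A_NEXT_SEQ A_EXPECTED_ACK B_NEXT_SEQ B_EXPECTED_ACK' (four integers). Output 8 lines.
100 247 247 100
157 247 247 157
295 247 247 157
410 247 247 157
410 247 247 410
410 247 247 410
410 431 431 410
532 431 431 532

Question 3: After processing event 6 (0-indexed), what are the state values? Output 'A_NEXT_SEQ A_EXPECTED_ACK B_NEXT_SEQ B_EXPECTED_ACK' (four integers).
After event 0: A_seq=100 A_ack=247 B_seq=247 B_ack=100
After event 1: A_seq=157 A_ack=247 B_seq=247 B_ack=157
After event 2: A_seq=295 A_ack=247 B_seq=247 B_ack=157
After event 3: A_seq=410 A_ack=247 B_seq=247 B_ack=157
After event 4: A_seq=410 A_ack=247 B_seq=247 B_ack=410
After event 5: A_seq=410 A_ack=247 B_seq=247 B_ack=410
After event 6: A_seq=410 A_ack=431 B_seq=431 B_ack=410

410 431 431 410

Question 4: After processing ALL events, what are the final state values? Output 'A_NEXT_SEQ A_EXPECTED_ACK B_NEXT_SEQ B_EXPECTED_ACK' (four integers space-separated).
After event 0: A_seq=100 A_ack=247 B_seq=247 B_ack=100
After event 1: A_seq=157 A_ack=247 B_seq=247 B_ack=157
After event 2: A_seq=295 A_ack=247 B_seq=247 B_ack=157
After event 3: A_seq=410 A_ack=247 B_seq=247 B_ack=157
After event 4: A_seq=410 A_ack=247 B_seq=247 B_ack=410
After event 5: A_seq=410 A_ack=247 B_seq=247 B_ack=410
After event 6: A_seq=410 A_ack=431 B_seq=431 B_ack=410
After event 7: A_seq=532 A_ack=431 B_seq=431 B_ack=532

Answer: 532 431 431 532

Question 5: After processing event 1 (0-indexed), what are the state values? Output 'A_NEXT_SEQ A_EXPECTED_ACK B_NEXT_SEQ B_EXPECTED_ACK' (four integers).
After event 0: A_seq=100 A_ack=247 B_seq=247 B_ack=100
After event 1: A_seq=157 A_ack=247 B_seq=247 B_ack=157

157 247 247 157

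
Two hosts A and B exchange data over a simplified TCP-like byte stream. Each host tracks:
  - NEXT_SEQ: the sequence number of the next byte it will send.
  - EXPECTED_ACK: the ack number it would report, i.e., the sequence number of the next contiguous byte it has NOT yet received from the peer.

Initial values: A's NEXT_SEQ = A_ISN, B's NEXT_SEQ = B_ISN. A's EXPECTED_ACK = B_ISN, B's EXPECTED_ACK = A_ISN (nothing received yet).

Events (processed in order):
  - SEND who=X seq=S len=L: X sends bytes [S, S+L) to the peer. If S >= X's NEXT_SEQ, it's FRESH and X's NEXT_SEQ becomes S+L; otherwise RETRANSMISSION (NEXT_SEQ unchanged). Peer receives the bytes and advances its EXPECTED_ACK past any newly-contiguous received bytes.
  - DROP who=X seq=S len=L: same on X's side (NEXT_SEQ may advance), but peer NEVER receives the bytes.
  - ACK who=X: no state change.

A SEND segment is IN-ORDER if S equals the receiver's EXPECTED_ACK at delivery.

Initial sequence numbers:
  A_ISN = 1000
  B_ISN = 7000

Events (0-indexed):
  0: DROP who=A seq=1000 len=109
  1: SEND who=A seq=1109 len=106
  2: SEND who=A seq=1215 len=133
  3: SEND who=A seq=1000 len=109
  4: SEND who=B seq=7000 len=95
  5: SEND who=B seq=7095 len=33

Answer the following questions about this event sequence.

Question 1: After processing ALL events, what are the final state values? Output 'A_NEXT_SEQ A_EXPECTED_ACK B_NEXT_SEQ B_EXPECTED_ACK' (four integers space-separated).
Answer: 1348 7128 7128 1348

Derivation:
After event 0: A_seq=1109 A_ack=7000 B_seq=7000 B_ack=1000
After event 1: A_seq=1215 A_ack=7000 B_seq=7000 B_ack=1000
After event 2: A_seq=1348 A_ack=7000 B_seq=7000 B_ack=1000
After event 3: A_seq=1348 A_ack=7000 B_seq=7000 B_ack=1348
After event 4: A_seq=1348 A_ack=7095 B_seq=7095 B_ack=1348
After event 5: A_seq=1348 A_ack=7128 B_seq=7128 B_ack=1348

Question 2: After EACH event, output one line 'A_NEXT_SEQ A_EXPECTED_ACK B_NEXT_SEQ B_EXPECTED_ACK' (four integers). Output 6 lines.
1109 7000 7000 1000
1215 7000 7000 1000
1348 7000 7000 1000
1348 7000 7000 1348
1348 7095 7095 1348
1348 7128 7128 1348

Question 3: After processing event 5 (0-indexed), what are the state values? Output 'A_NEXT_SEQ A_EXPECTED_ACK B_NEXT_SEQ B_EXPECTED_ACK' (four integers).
After event 0: A_seq=1109 A_ack=7000 B_seq=7000 B_ack=1000
After event 1: A_seq=1215 A_ack=7000 B_seq=7000 B_ack=1000
After event 2: A_seq=1348 A_ack=7000 B_seq=7000 B_ack=1000
After event 3: A_seq=1348 A_ack=7000 B_seq=7000 B_ack=1348
After event 4: A_seq=1348 A_ack=7095 B_seq=7095 B_ack=1348
After event 5: A_seq=1348 A_ack=7128 B_seq=7128 B_ack=1348

1348 7128 7128 1348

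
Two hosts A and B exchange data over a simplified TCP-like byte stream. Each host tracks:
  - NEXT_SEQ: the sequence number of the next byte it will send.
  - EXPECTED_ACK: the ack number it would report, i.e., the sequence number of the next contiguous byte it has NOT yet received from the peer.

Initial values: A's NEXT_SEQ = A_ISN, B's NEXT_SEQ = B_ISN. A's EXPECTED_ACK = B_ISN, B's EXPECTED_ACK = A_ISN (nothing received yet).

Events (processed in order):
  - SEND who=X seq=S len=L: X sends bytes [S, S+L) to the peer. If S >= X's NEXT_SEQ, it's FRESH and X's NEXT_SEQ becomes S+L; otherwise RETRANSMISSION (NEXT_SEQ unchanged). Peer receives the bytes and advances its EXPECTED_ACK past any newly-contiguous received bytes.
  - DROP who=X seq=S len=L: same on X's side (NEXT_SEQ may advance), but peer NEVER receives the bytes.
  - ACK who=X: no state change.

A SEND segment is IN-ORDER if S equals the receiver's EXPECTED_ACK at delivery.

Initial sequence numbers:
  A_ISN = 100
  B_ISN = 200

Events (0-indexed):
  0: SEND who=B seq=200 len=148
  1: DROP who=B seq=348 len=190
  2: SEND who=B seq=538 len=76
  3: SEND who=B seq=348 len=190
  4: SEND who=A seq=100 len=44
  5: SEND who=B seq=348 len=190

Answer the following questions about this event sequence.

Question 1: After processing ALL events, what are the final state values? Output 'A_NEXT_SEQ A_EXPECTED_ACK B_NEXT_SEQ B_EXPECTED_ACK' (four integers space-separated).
After event 0: A_seq=100 A_ack=348 B_seq=348 B_ack=100
After event 1: A_seq=100 A_ack=348 B_seq=538 B_ack=100
After event 2: A_seq=100 A_ack=348 B_seq=614 B_ack=100
After event 3: A_seq=100 A_ack=614 B_seq=614 B_ack=100
After event 4: A_seq=144 A_ack=614 B_seq=614 B_ack=144
After event 5: A_seq=144 A_ack=614 B_seq=614 B_ack=144

Answer: 144 614 614 144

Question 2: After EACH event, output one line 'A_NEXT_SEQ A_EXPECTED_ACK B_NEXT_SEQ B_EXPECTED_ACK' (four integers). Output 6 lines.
100 348 348 100
100 348 538 100
100 348 614 100
100 614 614 100
144 614 614 144
144 614 614 144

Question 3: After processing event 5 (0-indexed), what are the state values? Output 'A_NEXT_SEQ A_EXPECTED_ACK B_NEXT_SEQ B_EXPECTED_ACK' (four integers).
After event 0: A_seq=100 A_ack=348 B_seq=348 B_ack=100
After event 1: A_seq=100 A_ack=348 B_seq=538 B_ack=100
After event 2: A_seq=100 A_ack=348 B_seq=614 B_ack=100
After event 3: A_seq=100 A_ack=614 B_seq=614 B_ack=100
After event 4: A_seq=144 A_ack=614 B_seq=614 B_ack=144
After event 5: A_seq=144 A_ack=614 B_seq=614 B_ack=144

144 614 614 144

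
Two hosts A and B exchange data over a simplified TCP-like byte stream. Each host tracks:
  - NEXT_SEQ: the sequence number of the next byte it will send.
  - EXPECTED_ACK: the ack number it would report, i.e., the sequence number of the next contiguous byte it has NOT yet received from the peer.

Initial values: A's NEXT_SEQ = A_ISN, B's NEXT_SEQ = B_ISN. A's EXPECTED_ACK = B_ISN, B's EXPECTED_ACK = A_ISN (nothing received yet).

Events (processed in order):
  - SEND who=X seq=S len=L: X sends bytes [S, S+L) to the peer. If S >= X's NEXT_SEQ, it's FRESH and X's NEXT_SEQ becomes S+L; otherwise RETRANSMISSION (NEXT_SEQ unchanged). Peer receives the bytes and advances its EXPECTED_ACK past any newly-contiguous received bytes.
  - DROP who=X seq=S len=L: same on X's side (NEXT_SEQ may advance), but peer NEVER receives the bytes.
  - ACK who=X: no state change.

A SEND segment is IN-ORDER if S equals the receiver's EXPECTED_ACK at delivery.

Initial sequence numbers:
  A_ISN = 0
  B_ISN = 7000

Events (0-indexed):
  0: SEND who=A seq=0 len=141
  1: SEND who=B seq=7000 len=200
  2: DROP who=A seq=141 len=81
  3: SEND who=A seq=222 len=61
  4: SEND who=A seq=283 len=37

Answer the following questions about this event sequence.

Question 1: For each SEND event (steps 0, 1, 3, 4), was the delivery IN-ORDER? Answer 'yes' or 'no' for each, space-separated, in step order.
Answer: yes yes no no

Derivation:
Step 0: SEND seq=0 -> in-order
Step 1: SEND seq=7000 -> in-order
Step 3: SEND seq=222 -> out-of-order
Step 4: SEND seq=283 -> out-of-order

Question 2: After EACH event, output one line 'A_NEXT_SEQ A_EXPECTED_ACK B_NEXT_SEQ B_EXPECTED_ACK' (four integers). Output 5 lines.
141 7000 7000 141
141 7200 7200 141
222 7200 7200 141
283 7200 7200 141
320 7200 7200 141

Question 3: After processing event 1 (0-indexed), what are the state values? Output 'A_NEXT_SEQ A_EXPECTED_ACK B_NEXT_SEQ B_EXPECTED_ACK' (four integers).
After event 0: A_seq=141 A_ack=7000 B_seq=7000 B_ack=141
After event 1: A_seq=141 A_ack=7200 B_seq=7200 B_ack=141

141 7200 7200 141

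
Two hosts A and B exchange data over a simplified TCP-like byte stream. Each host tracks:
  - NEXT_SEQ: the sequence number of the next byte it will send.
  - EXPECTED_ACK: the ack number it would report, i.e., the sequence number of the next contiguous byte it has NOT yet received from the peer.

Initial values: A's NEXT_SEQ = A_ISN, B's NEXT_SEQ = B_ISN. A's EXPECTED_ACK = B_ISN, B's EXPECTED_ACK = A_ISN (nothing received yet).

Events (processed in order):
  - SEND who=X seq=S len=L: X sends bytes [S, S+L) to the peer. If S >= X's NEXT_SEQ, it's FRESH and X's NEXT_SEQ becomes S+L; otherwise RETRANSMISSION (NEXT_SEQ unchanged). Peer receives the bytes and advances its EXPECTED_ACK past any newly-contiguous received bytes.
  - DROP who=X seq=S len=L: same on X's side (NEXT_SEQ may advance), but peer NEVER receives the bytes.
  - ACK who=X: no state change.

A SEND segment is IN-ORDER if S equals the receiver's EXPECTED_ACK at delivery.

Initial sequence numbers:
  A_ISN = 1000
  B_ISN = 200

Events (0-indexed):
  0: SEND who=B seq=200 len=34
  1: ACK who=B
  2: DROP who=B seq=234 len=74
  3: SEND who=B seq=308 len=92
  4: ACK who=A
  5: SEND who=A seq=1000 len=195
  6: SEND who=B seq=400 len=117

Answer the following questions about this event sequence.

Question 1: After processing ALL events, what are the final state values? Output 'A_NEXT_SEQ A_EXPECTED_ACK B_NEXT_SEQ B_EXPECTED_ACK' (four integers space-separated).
Answer: 1195 234 517 1195

Derivation:
After event 0: A_seq=1000 A_ack=234 B_seq=234 B_ack=1000
After event 1: A_seq=1000 A_ack=234 B_seq=234 B_ack=1000
After event 2: A_seq=1000 A_ack=234 B_seq=308 B_ack=1000
After event 3: A_seq=1000 A_ack=234 B_seq=400 B_ack=1000
After event 4: A_seq=1000 A_ack=234 B_seq=400 B_ack=1000
After event 5: A_seq=1195 A_ack=234 B_seq=400 B_ack=1195
After event 6: A_seq=1195 A_ack=234 B_seq=517 B_ack=1195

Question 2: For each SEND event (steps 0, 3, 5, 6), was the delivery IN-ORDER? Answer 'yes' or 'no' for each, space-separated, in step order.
Answer: yes no yes no

Derivation:
Step 0: SEND seq=200 -> in-order
Step 3: SEND seq=308 -> out-of-order
Step 5: SEND seq=1000 -> in-order
Step 6: SEND seq=400 -> out-of-order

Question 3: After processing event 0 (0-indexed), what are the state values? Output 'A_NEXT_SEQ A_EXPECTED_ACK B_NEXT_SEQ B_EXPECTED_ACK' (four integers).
After event 0: A_seq=1000 A_ack=234 B_seq=234 B_ack=1000

1000 234 234 1000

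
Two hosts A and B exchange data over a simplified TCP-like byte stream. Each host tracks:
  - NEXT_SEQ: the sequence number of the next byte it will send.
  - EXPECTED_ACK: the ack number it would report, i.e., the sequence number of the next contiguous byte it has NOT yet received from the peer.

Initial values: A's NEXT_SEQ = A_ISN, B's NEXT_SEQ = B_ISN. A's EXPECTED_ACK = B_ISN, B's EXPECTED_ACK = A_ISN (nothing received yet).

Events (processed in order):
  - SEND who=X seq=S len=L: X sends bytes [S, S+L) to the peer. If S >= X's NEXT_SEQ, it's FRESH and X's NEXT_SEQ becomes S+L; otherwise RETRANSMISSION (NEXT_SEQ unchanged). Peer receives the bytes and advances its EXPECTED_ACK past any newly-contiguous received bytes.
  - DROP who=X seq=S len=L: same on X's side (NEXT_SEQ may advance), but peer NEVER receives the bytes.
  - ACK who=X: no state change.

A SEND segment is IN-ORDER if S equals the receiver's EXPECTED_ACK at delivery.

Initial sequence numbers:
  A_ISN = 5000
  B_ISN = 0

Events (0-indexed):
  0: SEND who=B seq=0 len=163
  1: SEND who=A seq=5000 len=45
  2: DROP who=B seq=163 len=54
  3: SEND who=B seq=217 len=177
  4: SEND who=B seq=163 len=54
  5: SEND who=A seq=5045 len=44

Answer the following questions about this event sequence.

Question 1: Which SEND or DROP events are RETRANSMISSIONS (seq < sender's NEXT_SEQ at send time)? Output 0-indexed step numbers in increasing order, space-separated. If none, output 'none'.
Answer: 4

Derivation:
Step 0: SEND seq=0 -> fresh
Step 1: SEND seq=5000 -> fresh
Step 2: DROP seq=163 -> fresh
Step 3: SEND seq=217 -> fresh
Step 4: SEND seq=163 -> retransmit
Step 5: SEND seq=5045 -> fresh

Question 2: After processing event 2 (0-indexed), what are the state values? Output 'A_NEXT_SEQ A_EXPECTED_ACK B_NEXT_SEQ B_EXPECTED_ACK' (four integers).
After event 0: A_seq=5000 A_ack=163 B_seq=163 B_ack=5000
After event 1: A_seq=5045 A_ack=163 B_seq=163 B_ack=5045
After event 2: A_seq=5045 A_ack=163 B_seq=217 B_ack=5045

5045 163 217 5045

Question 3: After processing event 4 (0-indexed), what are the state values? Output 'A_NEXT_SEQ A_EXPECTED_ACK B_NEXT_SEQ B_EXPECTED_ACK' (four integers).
After event 0: A_seq=5000 A_ack=163 B_seq=163 B_ack=5000
After event 1: A_seq=5045 A_ack=163 B_seq=163 B_ack=5045
After event 2: A_seq=5045 A_ack=163 B_seq=217 B_ack=5045
After event 3: A_seq=5045 A_ack=163 B_seq=394 B_ack=5045
After event 4: A_seq=5045 A_ack=394 B_seq=394 B_ack=5045

5045 394 394 5045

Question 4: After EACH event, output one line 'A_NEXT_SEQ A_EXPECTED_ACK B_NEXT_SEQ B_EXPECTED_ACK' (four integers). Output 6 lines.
5000 163 163 5000
5045 163 163 5045
5045 163 217 5045
5045 163 394 5045
5045 394 394 5045
5089 394 394 5089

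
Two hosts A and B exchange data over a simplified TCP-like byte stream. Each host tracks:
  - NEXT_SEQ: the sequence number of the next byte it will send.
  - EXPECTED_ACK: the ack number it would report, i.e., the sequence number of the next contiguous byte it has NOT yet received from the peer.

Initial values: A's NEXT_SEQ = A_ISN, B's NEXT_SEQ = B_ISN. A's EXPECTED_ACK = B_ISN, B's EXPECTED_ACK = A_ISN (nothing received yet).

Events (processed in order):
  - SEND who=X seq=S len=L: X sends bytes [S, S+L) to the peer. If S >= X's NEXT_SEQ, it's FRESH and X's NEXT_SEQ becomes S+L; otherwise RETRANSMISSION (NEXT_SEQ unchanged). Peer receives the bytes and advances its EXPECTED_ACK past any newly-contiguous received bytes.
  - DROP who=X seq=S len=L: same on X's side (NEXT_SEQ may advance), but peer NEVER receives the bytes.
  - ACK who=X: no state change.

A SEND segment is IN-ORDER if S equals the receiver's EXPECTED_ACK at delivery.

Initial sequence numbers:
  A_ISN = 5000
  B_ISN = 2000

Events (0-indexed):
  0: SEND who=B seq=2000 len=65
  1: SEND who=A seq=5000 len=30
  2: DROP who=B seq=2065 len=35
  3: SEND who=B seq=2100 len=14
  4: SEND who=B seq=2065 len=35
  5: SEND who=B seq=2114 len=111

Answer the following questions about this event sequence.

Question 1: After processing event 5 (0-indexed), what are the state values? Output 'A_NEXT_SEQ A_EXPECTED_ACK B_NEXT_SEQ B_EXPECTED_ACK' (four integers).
After event 0: A_seq=5000 A_ack=2065 B_seq=2065 B_ack=5000
After event 1: A_seq=5030 A_ack=2065 B_seq=2065 B_ack=5030
After event 2: A_seq=5030 A_ack=2065 B_seq=2100 B_ack=5030
After event 3: A_seq=5030 A_ack=2065 B_seq=2114 B_ack=5030
After event 4: A_seq=5030 A_ack=2114 B_seq=2114 B_ack=5030
After event 5: A_seq=5030 A_ack=2225 B_seq=2225 B_ack=5030

5030 2225 2225 5030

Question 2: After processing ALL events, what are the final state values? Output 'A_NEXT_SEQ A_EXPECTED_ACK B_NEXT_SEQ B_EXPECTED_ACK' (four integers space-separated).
Answer: 5030 2225 2225 5030

Derivation:
After event 0: A_seq=5000 A_ack=2065 B_seq=2065 B_ack=5000
After event 1: A_seq=5030 A_ack=2065 B_seq=2065 B_ack=5030
After event 2: A_seq=5030 A_ack=2065 B_seq=2100 B_ack=5030
After event 3: A_seq=5030 A_ack=2065 B_seq=2114 B_ack=5030
After event 4: A_seq=5030 A_ack=2114 B_seq=2114 B_ack=5030
After event 5: A_seq=5030 A_ack=2225 B_seq=2225 B_ack=5030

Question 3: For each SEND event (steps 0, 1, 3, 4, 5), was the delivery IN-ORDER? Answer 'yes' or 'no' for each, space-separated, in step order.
Answer: yes yes no yes yes

Derivation:
Step 0: SEND seq=2000 -> in-order
Step 1: SEND seq=5000 -> in-order
Step 3: SEND seq=2100 -> out-of-order
Step 4: SEND seq=2065 -> in-order
Step 5: SEND seq=2114 -> in-order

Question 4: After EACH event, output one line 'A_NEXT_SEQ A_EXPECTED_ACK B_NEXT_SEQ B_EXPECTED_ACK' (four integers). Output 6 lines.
5000 2065 2065 5000
5030 2065 2065 5030
5030 2065 2100 5030
5030 2065 2114 5030
5030 2114 2114 5030
5030 2225 2225 5030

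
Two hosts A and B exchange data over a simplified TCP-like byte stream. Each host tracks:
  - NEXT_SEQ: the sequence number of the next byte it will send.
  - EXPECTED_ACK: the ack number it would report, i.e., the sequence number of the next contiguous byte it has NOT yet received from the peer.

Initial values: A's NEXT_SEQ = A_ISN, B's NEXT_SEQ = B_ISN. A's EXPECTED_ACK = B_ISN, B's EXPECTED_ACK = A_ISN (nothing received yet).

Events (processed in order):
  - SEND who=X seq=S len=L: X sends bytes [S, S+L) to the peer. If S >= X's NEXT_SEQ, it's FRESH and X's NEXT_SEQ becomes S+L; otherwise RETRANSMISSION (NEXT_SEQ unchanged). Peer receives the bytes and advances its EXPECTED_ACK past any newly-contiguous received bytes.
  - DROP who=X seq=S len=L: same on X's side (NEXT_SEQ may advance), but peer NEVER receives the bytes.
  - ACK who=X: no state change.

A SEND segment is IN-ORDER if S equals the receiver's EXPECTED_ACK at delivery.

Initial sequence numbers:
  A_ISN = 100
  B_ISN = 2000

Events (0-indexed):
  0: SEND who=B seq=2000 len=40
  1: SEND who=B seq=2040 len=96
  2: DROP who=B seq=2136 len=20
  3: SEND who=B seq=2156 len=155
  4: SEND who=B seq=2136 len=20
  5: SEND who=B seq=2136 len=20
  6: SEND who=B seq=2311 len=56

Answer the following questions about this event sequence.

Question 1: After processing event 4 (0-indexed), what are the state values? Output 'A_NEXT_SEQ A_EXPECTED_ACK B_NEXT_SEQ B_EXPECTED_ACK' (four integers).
After event 0: A_seq=100 A_ack=2040 B_seq=2040 B_ack=100
After event 1: A_seq=100 A_ack=2136 B_seq=2136 B_ack=100
After event 2: A_seq=100 A_ack=2136 B_seq=2156 B_ack=100
After event 3: A_seq=100 A_ack=2136 B_seq=2311 B_ack=100
After event 4: A_seq=100 A_ack=2311 B_seq=2311 B_ack=100

100 2311 2311 100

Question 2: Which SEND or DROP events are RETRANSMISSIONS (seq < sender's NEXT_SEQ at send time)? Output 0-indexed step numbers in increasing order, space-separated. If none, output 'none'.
Step 0: SEND seq=2000 -> fresh
Step 1: SEND seq=2040 -> fresh
Step 2: DROP seq=2136 -> fresh
Step 3: SEND seq=2156 -> fresh
Step 4: SEND seq=2136 -> retransmit
Step 5: SEND seq=2136 -> retransmit
Step 6: SEND seq=2311 -> fresh

Answer: 4 5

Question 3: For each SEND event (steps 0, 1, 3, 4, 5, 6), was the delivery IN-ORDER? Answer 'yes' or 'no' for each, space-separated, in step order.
Answer: yes yes no yes no yes

Derivation:
Step 0: SEND seq=2000 -> in-order
Step 1: SEND seq=2040 -> in-order
Step 3: SEND seq=2156 -> out-of-order
Step 4: SEND seq=2136 -> in-order
Step 5: SEND seq=2136 -> out-of-order
Step 6: SEND seq=2311 -> in-order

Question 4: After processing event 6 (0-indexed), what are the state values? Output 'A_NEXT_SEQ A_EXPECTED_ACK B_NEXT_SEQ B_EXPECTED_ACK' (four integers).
After event 0: A_seq=100 A_ack=2040 B_seq=2040 B_ack=100
After event 1: A_seq=100 A_ack=2136 B_seq=2136 B_ack=100
After event 2: A_seq=100 A_ack=2136 B_seq=2156 B_ack=100
After event 3: A_seq=100 A_ack=2136 B_seq=2311 B_ack=100
After event 4: A_seq=100 A_ack=2311 B_seq=2311 B_ack=100
After event 5: A_seq=100 A_ack=2311 B_seq=2311 B_ack=100
After event 6: A_seq=100 A_ack=2367 B_seq=2367 B_ack=100

100 2367 2367 100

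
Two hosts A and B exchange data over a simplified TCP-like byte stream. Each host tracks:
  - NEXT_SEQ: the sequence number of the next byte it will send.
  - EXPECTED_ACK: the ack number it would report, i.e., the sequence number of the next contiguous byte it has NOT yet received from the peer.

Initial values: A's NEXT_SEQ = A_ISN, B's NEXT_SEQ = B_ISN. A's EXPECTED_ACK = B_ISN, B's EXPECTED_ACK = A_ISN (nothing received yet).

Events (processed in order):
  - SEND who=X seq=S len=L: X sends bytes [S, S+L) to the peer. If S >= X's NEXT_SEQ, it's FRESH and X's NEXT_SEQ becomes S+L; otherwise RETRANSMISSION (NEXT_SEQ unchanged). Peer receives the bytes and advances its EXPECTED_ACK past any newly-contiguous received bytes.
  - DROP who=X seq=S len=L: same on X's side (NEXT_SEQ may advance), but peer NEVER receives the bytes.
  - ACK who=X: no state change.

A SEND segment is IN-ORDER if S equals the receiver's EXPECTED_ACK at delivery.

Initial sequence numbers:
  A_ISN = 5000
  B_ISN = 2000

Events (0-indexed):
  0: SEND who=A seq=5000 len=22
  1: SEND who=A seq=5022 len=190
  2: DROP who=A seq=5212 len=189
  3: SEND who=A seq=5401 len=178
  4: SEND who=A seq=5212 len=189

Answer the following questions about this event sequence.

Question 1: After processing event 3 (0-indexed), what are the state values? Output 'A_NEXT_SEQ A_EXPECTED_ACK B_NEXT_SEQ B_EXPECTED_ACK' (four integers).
After event 0: A_seq=5022 A_ack=2000 B_seq=2000 B_ack=5022
After event 1: A_seq=5212 A_ack=2000 B_seq=2000 B_ack=5212
After event 2: A_seq=5401 A_ack=2000 B_seq=2000 B_ack=5212
After event 3: A_seq=5579 A_ack=2000 B_seq=2000 B_ack=5212

5579 2000 2000 5212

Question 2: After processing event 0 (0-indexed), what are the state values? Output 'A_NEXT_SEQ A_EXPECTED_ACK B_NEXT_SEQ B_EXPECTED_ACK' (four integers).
After event 0: A_seq=5022 A_ack=2000 B_seq=2000 B_ack=5022

5022 2000 2000 5022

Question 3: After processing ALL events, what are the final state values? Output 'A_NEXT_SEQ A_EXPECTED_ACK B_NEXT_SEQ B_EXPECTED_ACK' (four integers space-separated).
After event 0: A_seq=5022 A_ack=2000 B_seq=2000 B_ack=5022
After event 1: A_seq=5212 A_ack=2000 B_seq=2000 B_ack=5212
After event 2: A_seq=5401 A_ack=2000 B_seq=2000 B_ack=5212
After event 3: A_seq=5579 A_ack=2000 B_seq=2000 B_ack=5212
After event 4: A_seq=5579 A_ack=2000 B_seq=2000 B_ack=5579

Answer: 5579 2000 2000 5579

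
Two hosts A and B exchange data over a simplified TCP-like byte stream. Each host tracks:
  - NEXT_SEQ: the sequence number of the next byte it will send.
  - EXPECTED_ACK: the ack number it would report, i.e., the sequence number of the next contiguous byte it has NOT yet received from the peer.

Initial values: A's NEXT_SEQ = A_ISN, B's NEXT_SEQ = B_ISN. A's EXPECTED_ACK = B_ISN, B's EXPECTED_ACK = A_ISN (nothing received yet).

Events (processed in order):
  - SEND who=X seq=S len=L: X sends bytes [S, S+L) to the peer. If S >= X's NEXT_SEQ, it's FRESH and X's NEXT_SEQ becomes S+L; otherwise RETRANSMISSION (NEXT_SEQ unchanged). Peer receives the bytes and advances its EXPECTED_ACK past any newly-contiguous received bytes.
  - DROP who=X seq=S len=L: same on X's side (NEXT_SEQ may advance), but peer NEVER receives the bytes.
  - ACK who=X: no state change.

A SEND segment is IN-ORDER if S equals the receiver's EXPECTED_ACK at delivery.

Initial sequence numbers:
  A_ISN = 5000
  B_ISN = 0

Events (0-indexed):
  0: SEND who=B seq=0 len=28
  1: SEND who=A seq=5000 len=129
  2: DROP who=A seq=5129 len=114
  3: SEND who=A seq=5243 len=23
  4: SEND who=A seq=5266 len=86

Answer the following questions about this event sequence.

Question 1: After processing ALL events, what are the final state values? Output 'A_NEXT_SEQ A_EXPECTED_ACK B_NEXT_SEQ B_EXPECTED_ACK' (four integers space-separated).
Answer: 5352 28 28 5129

Derivation:
After event 0: A_seq=5000 A_ack=28 B_seq=28 B_ack=5000
After event 1: A_seq=5129 A_ack=28 B_seq=28 B_ack=5129
After event 2: A_seq=5243 A_ack=28 B_seq=28 B_ack=5129
After event 3: A_seq=5266 A_ack=28 B_seq=28 B_ack=5129
After event 4: A_seq=5352 A_ack=28 B_seq=28 B_ack=5129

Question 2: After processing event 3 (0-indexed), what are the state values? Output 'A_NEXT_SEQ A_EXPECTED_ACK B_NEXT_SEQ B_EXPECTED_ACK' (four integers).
After event 0: A_seq=5000 A_ack=28 B_seq=28 B_ack=5000
After event 1: A_seq=5129 A_ack=28 B_seq=28 B_ack=5129
After event 2: A_seq=5243 A_ack=28 B_seq=28 B_ack=5129
After event 3: A_seq=5266 A_ack=28 B_seq=28 B_ack=5129

5266 28 28 5129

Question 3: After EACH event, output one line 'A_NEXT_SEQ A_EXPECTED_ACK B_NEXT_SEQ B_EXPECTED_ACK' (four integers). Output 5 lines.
5000 28 28 5000
5129 28 28 5129
5243 28 28 5129
5266 28 28 5129
5352 28 28 5129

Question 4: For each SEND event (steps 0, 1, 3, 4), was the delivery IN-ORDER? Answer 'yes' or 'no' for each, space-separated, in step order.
Step 0: SEND seq=0 -> in-order
Step 1: SEND seq=5000 -> in-order
Step 3: SEND seq=5243 -> out-of-order
Step 4: SEND seq=5266 -> out-of-order

Answer: yes yes no no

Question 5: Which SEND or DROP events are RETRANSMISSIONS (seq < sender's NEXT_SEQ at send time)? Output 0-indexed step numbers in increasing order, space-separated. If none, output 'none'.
Step 0: SEND seq=0 -> fresh
Step 1: SEND seq=5000 -> fresh
Step 2: DROP seq=5129 -> fresh
Step 3: SEND seq=5243 -> fresh
Step 4: SEND seq=5266 -> fresh

Answer: none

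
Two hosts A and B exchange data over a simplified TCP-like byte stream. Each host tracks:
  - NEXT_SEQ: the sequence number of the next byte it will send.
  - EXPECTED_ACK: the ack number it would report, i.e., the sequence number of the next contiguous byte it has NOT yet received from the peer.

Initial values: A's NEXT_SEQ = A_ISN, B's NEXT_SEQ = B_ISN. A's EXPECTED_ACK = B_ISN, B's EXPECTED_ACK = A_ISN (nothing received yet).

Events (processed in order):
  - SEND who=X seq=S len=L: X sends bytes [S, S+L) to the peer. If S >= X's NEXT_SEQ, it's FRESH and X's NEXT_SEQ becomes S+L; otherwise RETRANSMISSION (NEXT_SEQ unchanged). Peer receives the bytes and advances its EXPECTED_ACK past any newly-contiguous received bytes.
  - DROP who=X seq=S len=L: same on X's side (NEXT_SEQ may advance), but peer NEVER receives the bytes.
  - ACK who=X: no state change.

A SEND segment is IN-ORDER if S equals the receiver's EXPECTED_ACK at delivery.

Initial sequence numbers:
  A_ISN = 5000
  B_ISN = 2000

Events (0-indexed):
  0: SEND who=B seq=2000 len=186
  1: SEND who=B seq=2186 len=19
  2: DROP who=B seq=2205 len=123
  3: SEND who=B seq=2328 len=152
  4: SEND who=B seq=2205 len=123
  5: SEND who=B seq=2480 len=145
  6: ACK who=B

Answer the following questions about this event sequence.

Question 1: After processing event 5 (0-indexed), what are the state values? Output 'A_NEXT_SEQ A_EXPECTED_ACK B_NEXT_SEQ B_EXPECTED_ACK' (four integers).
After event 0: A_seq=5000 A_ack=2186 B_seq=2186 B_ack=5000
After event 1: A_seq=5000 A_ack=2205 B_seq=2205 B_ack=5000
After event 2: A_seq=5000 A_ack=2205 B_seq=2328 B_ack=5000
After event 3: A_seq=5000 A_ack=2205 B_seq=2480 B_ack=5000
After event 4: A_seq=5000 A_ack=2480 B_seq=2480 B_ack=5000
After event 5: A_seq=5000 A_ack=2625 B_seq=2625 B_ack=5000

5000 2625 2625 5000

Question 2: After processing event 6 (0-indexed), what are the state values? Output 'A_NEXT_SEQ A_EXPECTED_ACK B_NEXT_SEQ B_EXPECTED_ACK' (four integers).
After event 0: A_seq=5000 A_ack=2186 B_seq=2186 B_ack=5000
After event 1: A_seq=5000 A_ack=2205 B_seq=2205 B_ack=5000
After event 2: A_seq=5000 A_ack=2205 B_seq=2328 B_ack=5000
After event 3: A_seq=5000 A_ack=2205 B_seq=2480 B_ack=5000
After event 4: A_seq=5000 A_ack=2480 B_seq=2480 B_ack=5000
After event 5: A_seq=5000 A_ack=2625 B_seq=2625 B_ack=5000
After event 6: A_seq=5000 A_ack=2625 B_seq=2625 B_ack=5000

5000 2625 2625 5000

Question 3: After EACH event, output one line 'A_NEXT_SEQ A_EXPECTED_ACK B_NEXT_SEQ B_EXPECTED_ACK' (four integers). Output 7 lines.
5000 2186 2186 5000
5000 2205 2205 5000
5000 2205 2328 5000
5000 2205 2480 5000
5000 2480 2480 5000
5000 2625 2625 5000
5000 2625 2625 5000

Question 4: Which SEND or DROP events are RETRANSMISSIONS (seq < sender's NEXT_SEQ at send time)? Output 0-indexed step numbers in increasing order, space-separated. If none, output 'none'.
Step 0: SEND seq=2000 -> fresh
Step 1: SEND seq=2186 -> fresh
Step 2: DROP seq=2205 -> fresh
Step 3: SEND seq=2328 -> fresh
Step 4: SEND seq=2205 -> retransmit
Step 5: SEND seq=2480 -> fresh

Answer: 4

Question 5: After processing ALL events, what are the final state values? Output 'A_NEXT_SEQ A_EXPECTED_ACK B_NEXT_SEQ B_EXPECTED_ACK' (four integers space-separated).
After event 0: A_seq=5000 A_ack=2186 B_seq=2186 B_ack=5000
After event 1: A_seq=5000 A_ack=2205 B_seq=2205 B_ack=5000
After event 2: A_seq=5000 A_ack=2205 B_seq=2328 B_ack=5000
After event 3: A_seq=5000 A_ack=2205 B_seq=2480 B_ack=5000
After event 4: A_seq=5000 A_ack=2480 B_seq=2480 B_ack=5000
After event 5: A_seq=5000 A_ack=2625 B_seq=2625 B_ack=5000
After event 6: A_seq=5000 A_ack=2625 B_seq=2625 B_ack=5000

Answer: 5000 2625 2625 5000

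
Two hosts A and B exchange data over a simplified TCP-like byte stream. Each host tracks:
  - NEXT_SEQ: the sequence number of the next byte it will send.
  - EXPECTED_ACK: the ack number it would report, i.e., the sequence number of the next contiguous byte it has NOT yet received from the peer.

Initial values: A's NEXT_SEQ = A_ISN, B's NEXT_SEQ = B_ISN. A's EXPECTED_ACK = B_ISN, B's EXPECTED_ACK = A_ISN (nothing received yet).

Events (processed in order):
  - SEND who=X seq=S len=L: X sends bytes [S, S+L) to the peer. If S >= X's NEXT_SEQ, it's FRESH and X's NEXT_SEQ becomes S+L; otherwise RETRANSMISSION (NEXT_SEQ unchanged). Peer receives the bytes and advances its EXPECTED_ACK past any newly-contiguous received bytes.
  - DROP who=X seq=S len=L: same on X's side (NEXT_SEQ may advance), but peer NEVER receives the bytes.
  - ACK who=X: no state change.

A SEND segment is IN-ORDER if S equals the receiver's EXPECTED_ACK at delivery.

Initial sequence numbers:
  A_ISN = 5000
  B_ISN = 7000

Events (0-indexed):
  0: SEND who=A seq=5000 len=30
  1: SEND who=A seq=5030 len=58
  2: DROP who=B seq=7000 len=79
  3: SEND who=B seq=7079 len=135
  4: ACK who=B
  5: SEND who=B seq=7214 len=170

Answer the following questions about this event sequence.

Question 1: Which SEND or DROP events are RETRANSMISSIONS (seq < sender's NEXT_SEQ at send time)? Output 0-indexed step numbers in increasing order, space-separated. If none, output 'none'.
Step 0: SEND seq=5000 -> fresh
Step 1: SEND seq=5030 -> fresh
Step 2: DROP seq=7000 -> fresh
Step 3: SEND seq=7079 -> fresh
Step 5: SEND seq=7214 -> fresh

Answer: none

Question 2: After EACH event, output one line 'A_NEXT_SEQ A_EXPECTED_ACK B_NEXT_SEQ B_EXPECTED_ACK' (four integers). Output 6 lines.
5030 7000 7000 5030
5088 7000 7000 5088
5088 7000 7079 5088
5088 7000 7214 5088
5088 7000 7214 5088
5088 7000 7384 5088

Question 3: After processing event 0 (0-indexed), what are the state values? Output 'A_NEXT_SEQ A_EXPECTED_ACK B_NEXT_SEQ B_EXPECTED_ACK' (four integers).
After event 0: A_seq=5030 A_ack=7000 B_seq=7000 B_ack=5030

5030 7000 7000 5030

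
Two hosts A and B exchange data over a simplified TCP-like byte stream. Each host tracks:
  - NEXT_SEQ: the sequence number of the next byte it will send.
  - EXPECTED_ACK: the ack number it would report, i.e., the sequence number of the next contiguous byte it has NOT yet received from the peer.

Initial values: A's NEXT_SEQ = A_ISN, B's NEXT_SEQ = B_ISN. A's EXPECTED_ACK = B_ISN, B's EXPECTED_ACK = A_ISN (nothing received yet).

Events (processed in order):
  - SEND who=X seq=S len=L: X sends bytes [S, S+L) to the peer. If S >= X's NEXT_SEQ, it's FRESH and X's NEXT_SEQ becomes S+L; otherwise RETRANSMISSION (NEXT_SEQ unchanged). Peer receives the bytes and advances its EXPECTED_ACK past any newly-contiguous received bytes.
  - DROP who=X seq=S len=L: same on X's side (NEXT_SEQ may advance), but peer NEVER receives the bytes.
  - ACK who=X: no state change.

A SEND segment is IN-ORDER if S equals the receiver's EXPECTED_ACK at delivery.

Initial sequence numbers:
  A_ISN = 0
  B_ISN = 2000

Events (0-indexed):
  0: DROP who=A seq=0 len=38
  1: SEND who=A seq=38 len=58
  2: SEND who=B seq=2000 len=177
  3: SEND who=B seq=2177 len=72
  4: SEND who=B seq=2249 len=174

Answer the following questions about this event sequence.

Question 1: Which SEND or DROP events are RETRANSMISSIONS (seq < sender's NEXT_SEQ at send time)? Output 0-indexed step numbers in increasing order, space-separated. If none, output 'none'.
Answer: none

Derivation:
Step 0: DROP seq=0 -> fresh
Step 1: SEND seq=38 -> fresh
Step 2: SEND seq=2000 -> fresh
Step 3: SEND seq=2177 -> fresh
Step 4: SEND seq=2249 -> fresh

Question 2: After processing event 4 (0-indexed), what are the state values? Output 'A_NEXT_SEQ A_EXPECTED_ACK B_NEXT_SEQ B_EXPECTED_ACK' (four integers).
After event 0: A_seq=38 A_ack=2000 B_seq=2000 B_ack=0
After event 1: A_seq=96 A_ack=2000 B_seq=2000 B_ack=0
After event 2: A_seq=96 A_ack=2177 B_seq=2177 B_ack=0
After event 3: A_seq=96 A_ack=2249 B_seq=2249 B_ack=0
After event 4: A_seq=96 A_ack=2423 B_seq=2423 B_ack=0

96 2423 2423 0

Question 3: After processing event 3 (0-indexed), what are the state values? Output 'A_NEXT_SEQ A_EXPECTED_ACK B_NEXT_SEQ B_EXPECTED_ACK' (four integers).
After event 0: A_seq=38 A_ack=2000 B_seq=2000 B_ack=0
After event 1: A_seq=96 A_ack=2000 B_seq=2000 B_ack=0
After event 2: A_seq=96 A_ack=2177 B_seq=2177 B_ack=0
After event 3: A_seq=96 A_ack=2249 B_seq=2249 B_ack=0

96 2249 2249 0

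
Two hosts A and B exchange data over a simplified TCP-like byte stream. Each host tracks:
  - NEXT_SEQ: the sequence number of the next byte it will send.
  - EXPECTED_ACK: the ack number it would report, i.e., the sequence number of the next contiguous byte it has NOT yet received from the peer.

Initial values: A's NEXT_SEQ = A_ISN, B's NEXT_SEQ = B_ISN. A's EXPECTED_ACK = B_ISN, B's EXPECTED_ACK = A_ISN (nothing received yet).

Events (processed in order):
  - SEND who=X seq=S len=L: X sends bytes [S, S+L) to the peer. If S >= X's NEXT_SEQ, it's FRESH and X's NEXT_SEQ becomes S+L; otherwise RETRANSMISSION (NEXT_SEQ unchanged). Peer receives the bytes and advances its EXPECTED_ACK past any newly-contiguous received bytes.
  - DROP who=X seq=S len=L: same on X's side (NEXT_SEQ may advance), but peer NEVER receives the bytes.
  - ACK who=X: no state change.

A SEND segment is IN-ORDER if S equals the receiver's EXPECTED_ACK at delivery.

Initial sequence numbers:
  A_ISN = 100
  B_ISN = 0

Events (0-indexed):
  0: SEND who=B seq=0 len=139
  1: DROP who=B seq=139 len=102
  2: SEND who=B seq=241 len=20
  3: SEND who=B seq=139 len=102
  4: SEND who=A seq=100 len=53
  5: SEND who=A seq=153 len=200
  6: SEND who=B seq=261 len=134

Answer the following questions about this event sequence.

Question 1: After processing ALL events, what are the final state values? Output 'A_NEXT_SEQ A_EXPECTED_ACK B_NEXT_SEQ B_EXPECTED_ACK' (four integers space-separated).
After event 0: A_seq=100 A_ack=139 B_seq=139 B_ack=100
After event 1: A_seq=100 A_ack=139 B_seq=241 B_ack=100
After event 2: A_seq=100 A_ack=139 B_seq=261 B_ack=100
After event 3: A_seq=100 A_ack=261 B_seq=261 B_ack=100
After event 4: A_seq=153 A_ack=261 B_seq=261 B_ack=153
After event 5: A_seq=353 A_ack=261 B_seq=261 B_ack=353
After event 6: A_seq=353 A_ack=395 B_seq=395 B_ack=353

Answer: 353 395 395 353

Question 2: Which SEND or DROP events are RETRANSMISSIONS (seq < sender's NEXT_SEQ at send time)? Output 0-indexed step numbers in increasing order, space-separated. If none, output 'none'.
Answer: 3

Derivation:
Step 0: SEND seq=0 -> fresh
Step 1: DROP seq=139 -> fresh
Step 2: SEND seq=241 -> fresh
Step 3: SEND seq=139 -> retransmit
Step 4: SEND seq=100 -> fresh
Step 5: SEND seq=153 -> fresh
Step 6: SEND seq=261 -> fresh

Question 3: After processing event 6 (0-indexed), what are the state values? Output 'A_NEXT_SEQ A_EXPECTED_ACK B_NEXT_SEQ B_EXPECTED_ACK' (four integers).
After event 0: A_seq=100 A_ack=139 B_seq=139 B_ack=100
After event 1: A_seq=100 A_ack=139 B_seq=241 B_ack=100
After event 2: A_seq=100 A_ack=139 B_seq=261 B_ack=100
After event 3: A_seq=100 A_ack=261 B_seq=261 B_ack=100
After event 4: A_seq=153 A_ack=261 B_seq=261 B_ack=153
After event 5: A_seq=353 A_ack=261 B_seq=261 B_ack=353
After event 6: A_seq=353 A_ack=395 B_seq=395 B_ack=353

353 395 395 353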